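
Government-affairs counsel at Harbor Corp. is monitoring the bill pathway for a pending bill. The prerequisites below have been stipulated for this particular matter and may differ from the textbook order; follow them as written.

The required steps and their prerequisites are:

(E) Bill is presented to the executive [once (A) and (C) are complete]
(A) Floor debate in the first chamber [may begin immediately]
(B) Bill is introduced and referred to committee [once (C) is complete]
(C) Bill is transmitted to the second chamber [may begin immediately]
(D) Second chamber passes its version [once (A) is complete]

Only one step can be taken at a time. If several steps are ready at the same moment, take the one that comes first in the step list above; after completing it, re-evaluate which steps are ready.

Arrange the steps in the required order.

(A), (C), (E), (B), (D)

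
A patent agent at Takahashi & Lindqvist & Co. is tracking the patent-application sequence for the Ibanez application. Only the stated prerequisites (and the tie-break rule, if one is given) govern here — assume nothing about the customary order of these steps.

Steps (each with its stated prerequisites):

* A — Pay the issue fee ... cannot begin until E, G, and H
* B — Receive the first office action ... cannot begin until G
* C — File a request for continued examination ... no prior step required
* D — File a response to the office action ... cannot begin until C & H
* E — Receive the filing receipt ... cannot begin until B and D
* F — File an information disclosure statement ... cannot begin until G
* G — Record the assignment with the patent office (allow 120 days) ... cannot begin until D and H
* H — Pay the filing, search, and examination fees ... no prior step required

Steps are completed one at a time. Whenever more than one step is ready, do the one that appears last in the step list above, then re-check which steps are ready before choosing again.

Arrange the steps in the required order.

H, C, D, G, F, B, E, A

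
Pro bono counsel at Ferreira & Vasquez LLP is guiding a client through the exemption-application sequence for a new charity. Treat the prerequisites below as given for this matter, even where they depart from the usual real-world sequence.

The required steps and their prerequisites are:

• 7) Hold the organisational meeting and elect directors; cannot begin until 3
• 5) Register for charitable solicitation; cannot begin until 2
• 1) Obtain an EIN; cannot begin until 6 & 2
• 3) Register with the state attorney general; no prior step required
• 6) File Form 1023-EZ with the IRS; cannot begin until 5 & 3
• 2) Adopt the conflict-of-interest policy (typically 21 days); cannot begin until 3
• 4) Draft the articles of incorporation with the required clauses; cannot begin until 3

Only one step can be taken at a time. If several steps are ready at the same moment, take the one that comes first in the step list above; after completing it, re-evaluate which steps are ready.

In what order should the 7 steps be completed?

3 is the only step with nothing outstanding, so it goes first.
7, 2 and 4 are all available; 7 is listed earlier → 7.
Now 2 and 4 have their prerequisites met. 2 is listed earlier, so 2 next.
5 now also ready, so the ready set is {5, 4}; 5 is listed earlier → 5.
Now 6 and 4 have their prerequisites met. 6 is listed earlier, so 6 next.
Ready: 1 and 4. 1 is listed earlier → 1.
Next only 4 has its prerequisites met → 4.

3, 7, 2, 5, 6, 1, 4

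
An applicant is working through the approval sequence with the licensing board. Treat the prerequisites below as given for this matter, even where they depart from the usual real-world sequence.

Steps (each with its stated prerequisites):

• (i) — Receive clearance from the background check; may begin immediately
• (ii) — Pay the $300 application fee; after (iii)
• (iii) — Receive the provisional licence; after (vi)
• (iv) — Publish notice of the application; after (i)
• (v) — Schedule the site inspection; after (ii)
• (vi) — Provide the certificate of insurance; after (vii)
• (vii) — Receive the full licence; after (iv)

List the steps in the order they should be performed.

Only (i) has no prerequisites, so it is first.
(iv) needed (i), now all done → (iv).
That leaves (vii) as the only ready step → (vii).
(vi) is the only step now ready → (vi).
That leaves (iii) as the only ready step → (iii).
(ii) needed (iii), now all done → (ii).
Next only (v) has its prerequisites met → (v).

(i), (iv), (vii), (vi), (iii), (ii), (v)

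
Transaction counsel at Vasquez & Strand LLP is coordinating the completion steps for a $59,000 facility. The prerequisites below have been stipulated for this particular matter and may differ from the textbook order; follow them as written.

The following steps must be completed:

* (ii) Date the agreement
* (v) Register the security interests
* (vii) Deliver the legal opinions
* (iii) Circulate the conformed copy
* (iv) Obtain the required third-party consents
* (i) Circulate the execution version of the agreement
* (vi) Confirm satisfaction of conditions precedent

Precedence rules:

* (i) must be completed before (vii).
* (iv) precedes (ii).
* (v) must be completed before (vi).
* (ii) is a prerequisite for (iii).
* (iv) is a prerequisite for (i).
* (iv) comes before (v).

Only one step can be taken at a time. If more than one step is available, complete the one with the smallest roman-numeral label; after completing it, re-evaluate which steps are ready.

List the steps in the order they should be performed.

(iv) is the only step with nothing outstanding, so it goes first.
Ready: (i), (ii) and (v). (i) has the earlier label → (i).
Now (ii), (v) and (vii) have their prerequisites met. (ii) has the earlier label, so (ii) next.
Now (iii), (v) and (vii) have their prerequisites met. (iii) has the earlier label, so (iii) next.
Ready: (v) and (vii). (v) has the earlier label → (v).
Ready: (vi) and (vii). (vi) has the earlier label → (vi).
(vii) needed (i), now all done → (vii).

(iv), (i), (ii), (iii), (v), (vi), (vii)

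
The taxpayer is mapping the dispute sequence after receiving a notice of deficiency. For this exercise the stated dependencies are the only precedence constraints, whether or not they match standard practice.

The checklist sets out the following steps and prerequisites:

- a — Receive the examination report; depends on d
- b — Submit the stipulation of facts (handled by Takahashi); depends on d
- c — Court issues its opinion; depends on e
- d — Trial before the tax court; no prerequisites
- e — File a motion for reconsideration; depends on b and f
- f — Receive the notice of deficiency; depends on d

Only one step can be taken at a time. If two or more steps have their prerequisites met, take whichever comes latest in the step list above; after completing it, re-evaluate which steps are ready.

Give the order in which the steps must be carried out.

d, f, b, e, c, a

d is the only step with nothing outstanding, so it goes first.
Ready: f, b and a. f is listed later → f.
b and a are both available; b is listed later → b.
e now also ready, so the ready set is {e, a}; e is listed later → e.
c now also ready, so the ready set is {c, a}; c is listed later → c.
a is the only step now ready → a.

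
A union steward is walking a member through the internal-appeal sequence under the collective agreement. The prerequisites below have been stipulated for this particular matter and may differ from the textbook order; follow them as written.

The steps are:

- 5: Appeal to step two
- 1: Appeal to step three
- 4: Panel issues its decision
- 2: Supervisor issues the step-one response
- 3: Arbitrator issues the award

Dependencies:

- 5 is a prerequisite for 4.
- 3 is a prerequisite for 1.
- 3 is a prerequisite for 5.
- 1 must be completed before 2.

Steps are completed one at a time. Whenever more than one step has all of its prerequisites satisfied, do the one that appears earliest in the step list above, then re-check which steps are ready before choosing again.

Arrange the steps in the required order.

3 5 1 4 2

3 has no prerequisites → 3 first.
Ready: 5 and 1. 5 is listed earlier → 5.
Now 1 and 4 have their prerequisites met. 1 is listed earlier, so 1 next.
2 now also ready, so the ready set is {4, 2}; 4 is listed earlier → 4.
Next only 2 has its prerequisites met → 2.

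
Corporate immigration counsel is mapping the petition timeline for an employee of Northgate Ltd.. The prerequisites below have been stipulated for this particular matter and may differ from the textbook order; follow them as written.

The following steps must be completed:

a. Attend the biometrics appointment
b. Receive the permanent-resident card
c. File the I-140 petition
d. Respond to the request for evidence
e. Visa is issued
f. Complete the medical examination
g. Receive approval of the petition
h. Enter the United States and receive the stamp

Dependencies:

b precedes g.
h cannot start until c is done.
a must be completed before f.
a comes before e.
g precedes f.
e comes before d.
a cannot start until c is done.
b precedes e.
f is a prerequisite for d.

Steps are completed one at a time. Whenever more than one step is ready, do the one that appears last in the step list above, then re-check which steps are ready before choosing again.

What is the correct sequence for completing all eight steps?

c → h → b → g → a → f → e → d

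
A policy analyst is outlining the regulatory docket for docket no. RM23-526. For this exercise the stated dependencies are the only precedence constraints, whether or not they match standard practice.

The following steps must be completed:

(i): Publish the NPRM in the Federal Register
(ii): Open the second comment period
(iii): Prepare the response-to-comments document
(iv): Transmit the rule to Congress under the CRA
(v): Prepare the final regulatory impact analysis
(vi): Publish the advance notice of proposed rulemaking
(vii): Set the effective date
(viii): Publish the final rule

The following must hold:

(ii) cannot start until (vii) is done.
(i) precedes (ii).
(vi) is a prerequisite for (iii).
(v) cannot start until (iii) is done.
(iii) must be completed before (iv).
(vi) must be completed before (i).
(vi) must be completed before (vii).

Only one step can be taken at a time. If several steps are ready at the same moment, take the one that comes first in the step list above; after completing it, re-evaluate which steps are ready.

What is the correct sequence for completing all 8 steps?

(vi), (i), (iii), (iv), (v), (vii), (ii), (viii)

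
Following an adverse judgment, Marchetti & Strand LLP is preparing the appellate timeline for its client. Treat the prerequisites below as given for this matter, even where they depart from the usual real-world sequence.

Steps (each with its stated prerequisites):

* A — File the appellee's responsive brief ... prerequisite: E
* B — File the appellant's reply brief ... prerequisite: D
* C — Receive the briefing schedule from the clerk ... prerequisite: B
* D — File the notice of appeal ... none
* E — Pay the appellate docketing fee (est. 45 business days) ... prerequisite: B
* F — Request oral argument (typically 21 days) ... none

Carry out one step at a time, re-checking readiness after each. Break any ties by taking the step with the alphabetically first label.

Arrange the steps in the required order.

D B C E A F

Nothing is required for D and F. D has the earlier label → D first.
B now also ready, so the ready set is {B, F}; B has the earlier label → B.
Ready: C, E and F. C has the earlier label → C.
Ready: E and F. E has the earlier label → E.
Now A and F have their prerequisites met. A has the earlier label, so A next.
That leaves F as the only ready step → F.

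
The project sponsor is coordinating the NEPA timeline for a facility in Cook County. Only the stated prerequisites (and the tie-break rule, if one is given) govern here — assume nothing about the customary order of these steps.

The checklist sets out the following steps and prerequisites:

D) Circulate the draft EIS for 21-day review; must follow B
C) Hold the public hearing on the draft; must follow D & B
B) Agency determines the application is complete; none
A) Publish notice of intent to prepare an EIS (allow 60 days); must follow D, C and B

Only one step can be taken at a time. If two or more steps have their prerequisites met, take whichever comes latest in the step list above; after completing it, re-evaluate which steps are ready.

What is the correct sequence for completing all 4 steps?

B D C A

B has no prerequisites → B first.
D needed B, now all done → D.
Next only C has its prerequisites met → C.
That leaves A as the only ready step → A.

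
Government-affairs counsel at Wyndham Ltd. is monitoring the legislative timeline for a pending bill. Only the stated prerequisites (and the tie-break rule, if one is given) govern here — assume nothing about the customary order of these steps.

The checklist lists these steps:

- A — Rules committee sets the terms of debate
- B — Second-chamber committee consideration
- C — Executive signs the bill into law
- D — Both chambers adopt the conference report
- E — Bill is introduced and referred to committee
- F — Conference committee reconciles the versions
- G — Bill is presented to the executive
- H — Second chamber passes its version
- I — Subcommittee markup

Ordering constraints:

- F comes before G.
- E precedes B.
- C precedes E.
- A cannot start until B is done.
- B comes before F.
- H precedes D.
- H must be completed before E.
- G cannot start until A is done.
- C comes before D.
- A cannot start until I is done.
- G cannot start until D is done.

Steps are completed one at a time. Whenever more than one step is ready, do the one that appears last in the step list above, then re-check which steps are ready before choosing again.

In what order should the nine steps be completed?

I → H → C → E → D → B → F → A → G

I, H and C have no prerequisites; I is listed later, so I is first.
Ready: H and C. H is listed later → H.
C is the only step now ready → C.
Now E and D have their prerequisites met. E is listed later, so E next.
D and B are both available; D is listed later → D.
B needed E, now all done → B.
Ready: F and A. F is listed later → F.
That leaves A as the only ready step → A.
That leaves G as the only ready step → G.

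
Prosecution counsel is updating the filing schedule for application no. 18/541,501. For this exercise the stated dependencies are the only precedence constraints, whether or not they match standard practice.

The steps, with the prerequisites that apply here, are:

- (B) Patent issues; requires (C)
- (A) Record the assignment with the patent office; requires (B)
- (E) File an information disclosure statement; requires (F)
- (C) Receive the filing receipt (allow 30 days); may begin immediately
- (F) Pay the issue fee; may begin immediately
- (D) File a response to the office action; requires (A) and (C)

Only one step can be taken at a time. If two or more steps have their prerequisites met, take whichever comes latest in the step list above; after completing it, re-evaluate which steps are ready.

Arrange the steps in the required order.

(F) (C) (E) (B) (A) (D)

Nothing is required for (F) and (C). (F) is listed later → (F) first.
(E) now also ready, so the ready set is {(C), (E)}; (C) is listed later → (C).
(B) now also ready, so the ready set is {(E), (B)}; (E) is listed later → (E).
(B) needed (C), now all done → (B).
(A) needed (B), now all done → (A).
Next only (D) has its prerequisites met → (D).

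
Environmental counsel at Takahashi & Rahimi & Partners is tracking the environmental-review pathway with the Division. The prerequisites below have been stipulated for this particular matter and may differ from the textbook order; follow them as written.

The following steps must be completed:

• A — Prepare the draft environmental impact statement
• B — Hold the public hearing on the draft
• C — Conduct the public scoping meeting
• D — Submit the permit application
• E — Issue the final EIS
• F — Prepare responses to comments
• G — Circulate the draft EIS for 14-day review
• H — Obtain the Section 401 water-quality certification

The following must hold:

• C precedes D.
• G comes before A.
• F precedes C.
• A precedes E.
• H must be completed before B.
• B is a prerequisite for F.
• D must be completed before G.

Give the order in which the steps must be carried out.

H is the only step with nothing outstanding, so it goes first.
B needed H, now all done → B.
That leaves F as the only ready step → F.
Next only C has its prerequisites met → C.
D needed C, now all done → D.
G needed D, now all done → G.
That leaves A as the only ready step → A.
Next only E has its prerequisites met → E.

H, B, F, C, D, G, A, E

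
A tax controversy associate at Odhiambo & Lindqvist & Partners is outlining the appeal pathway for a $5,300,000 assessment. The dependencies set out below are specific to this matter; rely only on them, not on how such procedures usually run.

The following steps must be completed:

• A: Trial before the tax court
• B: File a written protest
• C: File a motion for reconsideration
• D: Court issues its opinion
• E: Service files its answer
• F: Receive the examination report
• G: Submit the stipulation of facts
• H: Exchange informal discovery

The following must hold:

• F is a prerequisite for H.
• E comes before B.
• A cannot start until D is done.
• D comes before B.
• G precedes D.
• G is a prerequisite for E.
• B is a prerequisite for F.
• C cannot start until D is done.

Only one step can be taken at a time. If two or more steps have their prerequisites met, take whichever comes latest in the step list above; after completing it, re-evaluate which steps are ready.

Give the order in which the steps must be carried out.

G, E, D, C, B, F, H, A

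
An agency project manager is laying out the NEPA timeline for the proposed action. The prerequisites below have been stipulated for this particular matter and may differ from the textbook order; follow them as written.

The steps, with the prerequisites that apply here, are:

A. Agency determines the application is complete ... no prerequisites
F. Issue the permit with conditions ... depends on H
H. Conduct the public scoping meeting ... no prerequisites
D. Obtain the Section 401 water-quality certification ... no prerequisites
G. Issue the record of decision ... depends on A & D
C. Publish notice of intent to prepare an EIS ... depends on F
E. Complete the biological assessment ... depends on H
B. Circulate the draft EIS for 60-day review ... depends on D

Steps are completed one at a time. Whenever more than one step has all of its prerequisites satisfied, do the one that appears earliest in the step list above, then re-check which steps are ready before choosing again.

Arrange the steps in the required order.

A, H, F, D, G, C, E, B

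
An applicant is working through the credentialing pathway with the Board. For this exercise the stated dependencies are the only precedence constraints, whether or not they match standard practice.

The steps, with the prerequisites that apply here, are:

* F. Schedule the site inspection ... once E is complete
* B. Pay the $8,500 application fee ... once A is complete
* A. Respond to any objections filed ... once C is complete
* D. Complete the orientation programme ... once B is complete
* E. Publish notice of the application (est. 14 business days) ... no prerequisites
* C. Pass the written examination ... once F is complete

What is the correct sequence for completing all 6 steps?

E has no prerequisites → E first.
Next only F has its prerequisites met → F.
C needed F, now all done → C.
A is the only step now ready → A.
Next only B has its prerequisites met → B.
That leaves D as the only ready step → D.

E F C A B D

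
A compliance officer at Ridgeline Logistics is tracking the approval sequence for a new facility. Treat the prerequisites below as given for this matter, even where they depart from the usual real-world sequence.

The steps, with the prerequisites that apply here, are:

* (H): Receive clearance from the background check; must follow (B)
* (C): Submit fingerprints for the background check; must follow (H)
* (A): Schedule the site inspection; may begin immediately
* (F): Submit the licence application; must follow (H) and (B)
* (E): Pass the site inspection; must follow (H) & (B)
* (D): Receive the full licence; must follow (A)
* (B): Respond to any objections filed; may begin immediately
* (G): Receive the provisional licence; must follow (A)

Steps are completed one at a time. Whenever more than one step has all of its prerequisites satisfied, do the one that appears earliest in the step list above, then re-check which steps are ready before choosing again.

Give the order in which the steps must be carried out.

(A) and (B) have no prerequisites; (A) is listed earlier, so (A) is first.
Ready: (D), (B) and (G). (D) is listed earlier → (D).
Ready: (B) and (G). (B) is listed earlier → (B).
(H) now also ready, so the ready set is {(H), (G)}; (H) is listed earlier → (H).
(C), (F), (E) and (G) are all available; (C) is listed earlier → (C).
Now (F), (E) and (G) have their prerequisites met. (F) is listed earlier, so (F) next.
Now (E) and (G) have their prerequisites met. (E) is listed earlier, so (E) next.
That leaves (G) as the only ready step → (G).

(A), (D), (B), (H), (C), (F), (E), (G)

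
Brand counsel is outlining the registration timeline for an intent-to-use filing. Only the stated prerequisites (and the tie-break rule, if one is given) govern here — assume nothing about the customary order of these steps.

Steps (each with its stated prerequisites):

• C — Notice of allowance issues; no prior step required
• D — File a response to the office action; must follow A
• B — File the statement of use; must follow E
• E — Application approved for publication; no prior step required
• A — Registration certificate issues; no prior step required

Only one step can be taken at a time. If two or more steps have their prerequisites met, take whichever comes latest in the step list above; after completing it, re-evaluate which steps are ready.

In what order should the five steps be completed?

A, E, B, D, C

A, E and C have no prerequisites; A is listed later, so A is first.
D now also ready, so the ready set is {E, D, C}; E is listed later → E.
Now B, D and C have their prerequisites met. B is listed later, so B next.
Ready: D and C. D is listed later → D.
Next only C has its prerequisites met → C.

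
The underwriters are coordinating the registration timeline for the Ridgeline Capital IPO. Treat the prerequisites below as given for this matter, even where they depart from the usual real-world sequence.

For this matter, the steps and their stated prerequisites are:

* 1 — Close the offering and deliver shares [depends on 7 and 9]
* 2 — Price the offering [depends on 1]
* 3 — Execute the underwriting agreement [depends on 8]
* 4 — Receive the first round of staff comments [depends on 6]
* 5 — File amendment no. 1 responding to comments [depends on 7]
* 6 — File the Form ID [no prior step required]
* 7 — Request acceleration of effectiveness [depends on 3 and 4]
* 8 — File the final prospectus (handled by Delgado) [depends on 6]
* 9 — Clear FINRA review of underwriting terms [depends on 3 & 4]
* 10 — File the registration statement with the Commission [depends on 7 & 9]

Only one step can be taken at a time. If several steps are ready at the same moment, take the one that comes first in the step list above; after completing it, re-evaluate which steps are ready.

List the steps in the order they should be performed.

6 → 4 → 8 → 3 → 7 → 5 → 9 → 1 → 2 → 10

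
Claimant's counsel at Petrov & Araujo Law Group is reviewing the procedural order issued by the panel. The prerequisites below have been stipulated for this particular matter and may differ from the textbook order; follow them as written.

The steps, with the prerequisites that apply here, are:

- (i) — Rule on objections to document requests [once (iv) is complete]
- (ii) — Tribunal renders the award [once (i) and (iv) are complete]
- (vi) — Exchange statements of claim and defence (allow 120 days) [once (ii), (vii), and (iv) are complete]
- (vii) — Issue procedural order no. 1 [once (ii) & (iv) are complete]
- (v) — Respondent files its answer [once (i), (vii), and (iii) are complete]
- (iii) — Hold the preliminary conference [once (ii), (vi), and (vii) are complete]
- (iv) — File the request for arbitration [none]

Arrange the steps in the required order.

(iv), (i), (ii), (vii), (vi), (iii), (v)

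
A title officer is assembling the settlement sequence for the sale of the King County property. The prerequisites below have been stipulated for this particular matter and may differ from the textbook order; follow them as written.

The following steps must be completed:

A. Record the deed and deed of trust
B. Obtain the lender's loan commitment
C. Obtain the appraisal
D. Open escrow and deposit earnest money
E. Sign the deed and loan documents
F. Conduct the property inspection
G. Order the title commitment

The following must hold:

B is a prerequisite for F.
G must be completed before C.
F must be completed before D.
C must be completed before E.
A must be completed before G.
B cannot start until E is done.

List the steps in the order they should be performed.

A, G, C, E, B, F, D

A has no prerequisites → A first.
G is the only step now ready → G.
Next only C has its prerequisites met → C.
E is the only step now ready → E.
B needed E, now all done → B.
Next only F has its prerequisites met → F.
Next only D has its prerequisites met → D.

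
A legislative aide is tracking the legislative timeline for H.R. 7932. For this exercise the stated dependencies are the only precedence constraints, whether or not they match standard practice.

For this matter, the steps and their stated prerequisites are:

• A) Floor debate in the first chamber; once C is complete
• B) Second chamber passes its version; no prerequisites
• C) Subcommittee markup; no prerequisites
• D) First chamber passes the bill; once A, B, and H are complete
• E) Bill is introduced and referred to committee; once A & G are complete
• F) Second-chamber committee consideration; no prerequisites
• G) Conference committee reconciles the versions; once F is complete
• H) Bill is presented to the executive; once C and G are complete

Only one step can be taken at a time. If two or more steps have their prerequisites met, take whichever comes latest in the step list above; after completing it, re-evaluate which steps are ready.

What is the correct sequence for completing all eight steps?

F, C and B have no prerequisites; F is listed later, so F is first.
G now also ready, so the ready set is {G, C, B}; G is listed later → G.
Ready: C and B. C is listed later → C.
Now H, B and A have their prerequisites met. H is listed later, so H next.
Ready: B and A. B is listed later → B.
A needed C, now all done → A.
Ready: E and D. E is listed later → E.
D needed H, B and A, now all done → D.

F → G → C → H → B → A → E → D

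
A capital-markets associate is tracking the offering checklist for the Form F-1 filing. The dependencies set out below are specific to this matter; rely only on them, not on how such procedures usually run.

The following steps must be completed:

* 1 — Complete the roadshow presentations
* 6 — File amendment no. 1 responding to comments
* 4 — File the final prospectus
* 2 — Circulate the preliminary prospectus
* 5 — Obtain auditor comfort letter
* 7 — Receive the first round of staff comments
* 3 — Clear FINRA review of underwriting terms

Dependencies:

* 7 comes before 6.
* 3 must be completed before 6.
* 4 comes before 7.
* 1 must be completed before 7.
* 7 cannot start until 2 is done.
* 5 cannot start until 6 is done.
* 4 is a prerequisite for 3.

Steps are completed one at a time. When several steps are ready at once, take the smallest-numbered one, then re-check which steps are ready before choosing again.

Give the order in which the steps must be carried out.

1, 2, 4, 3, 7, 6, 5

Nothing is required for 1, 2 and 4. 1 has the earlier label → 1 first.
Ready: 2 and 4. 2 has the earlier label → 2.
That leaves 4 as the only ready step → 4.
3 and 7 are both available; 3 has the earlier label → 3.
7 is the only step now ready → 7.
That leaves 6 as the only ready step → 6.
5 needed 6, now all done → 5.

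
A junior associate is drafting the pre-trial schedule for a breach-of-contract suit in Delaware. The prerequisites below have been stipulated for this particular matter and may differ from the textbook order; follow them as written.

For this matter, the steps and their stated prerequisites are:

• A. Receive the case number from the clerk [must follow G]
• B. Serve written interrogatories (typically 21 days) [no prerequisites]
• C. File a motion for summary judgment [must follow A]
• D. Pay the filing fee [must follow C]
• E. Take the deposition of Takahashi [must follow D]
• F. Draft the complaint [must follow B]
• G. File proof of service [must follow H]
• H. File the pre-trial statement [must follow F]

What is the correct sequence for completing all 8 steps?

B, F, H, G, A, C, D, E

B has no prerequisites → B first.
F needed B, now all done → F.
H needed F, now all done → H.
G needed H, now all done → G.
A is the only step now ready → A.
C is the only step now ready → C.
Next only D has its prerequisites met → D.
E needed D, now all done → E.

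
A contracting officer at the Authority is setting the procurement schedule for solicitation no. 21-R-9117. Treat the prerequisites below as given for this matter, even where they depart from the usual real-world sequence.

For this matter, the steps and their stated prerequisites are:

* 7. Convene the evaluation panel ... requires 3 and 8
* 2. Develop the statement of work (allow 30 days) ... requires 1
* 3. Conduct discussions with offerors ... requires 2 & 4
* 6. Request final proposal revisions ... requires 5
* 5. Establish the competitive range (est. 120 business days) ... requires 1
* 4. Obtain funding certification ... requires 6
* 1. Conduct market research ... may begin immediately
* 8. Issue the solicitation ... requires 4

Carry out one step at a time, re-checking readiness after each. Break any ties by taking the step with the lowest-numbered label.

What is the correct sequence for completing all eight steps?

1 has no prerequisites → 1 first.
Ready: 2 and 5. 2 has the earlier label → 2.
5 is the only step now ready → 5.
6 needed 5, now all done → 6.
4 is the only step now ready → 4.
3 and 8 are both available; 3 has the earlier label → 3.
8 is the only step now ready → 8.
That leaves 7 as the only ready step → 7.

1 → 2 → 5 → 6 → 4 → 3 → 8 → 7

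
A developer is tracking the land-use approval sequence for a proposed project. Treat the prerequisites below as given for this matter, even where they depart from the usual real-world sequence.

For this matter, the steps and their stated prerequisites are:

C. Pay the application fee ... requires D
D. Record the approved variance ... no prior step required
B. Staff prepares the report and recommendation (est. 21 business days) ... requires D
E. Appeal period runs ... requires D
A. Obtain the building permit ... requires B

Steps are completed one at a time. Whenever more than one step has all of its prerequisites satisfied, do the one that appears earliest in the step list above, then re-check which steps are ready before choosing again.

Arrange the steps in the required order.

D has no prerequisites → D first.
Now C, B and E have their prerequisites met. C is listed earlier, so C next.
Now B and E have their prerequisites met. B is listed earlier, so B next.
Ready: E and A. E is listed earlier → E.
A is the only step now ready → A.

D, C, B, E, A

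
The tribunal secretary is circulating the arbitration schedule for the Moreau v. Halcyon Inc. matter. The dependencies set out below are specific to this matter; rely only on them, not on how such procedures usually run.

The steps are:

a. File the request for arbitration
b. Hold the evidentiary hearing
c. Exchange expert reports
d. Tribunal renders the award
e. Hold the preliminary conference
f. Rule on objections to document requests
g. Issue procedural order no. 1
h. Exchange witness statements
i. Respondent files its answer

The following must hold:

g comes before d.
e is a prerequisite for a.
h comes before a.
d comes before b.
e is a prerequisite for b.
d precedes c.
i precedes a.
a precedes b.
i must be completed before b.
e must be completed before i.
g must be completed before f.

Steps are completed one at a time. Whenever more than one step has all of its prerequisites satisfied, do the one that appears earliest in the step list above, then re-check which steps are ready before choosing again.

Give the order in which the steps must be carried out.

Nothing is required for e, g and h. e is listed earlier → e first.
i now also ready, so the ready set is {g, h, i}; g is listed earlier → g.
d and f now also ready, so the ready set is {d, f, h, i}; d is listed earlier → d.
c now also ready, so the ready set is {c, f, h, i}; c is listed earlier → c.
f, h and i are all available; f is listed earlier → f.
h and i are both available; h is listed earlier → h.
That leaves i as the only ready step → i.
a is the only step now ready → a.
b is the only step now ready → b.

e g d c f h i a b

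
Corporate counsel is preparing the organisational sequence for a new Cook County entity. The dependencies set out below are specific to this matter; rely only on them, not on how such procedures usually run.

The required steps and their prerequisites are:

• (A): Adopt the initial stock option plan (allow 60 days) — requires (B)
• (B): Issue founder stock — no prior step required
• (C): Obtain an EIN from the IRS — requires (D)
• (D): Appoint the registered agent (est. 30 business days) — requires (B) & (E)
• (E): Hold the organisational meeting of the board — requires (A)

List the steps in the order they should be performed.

(B) is the only step with nothing outstanding, so it goes first.
That leaves (A) as the only ready step → (A).
(E) needed (A), now all done → (E).
That leaves (D) as the only ready step → (D).
(C) needed (D), now all done → (C).

(B) → (A) → (E) → (D) → (C)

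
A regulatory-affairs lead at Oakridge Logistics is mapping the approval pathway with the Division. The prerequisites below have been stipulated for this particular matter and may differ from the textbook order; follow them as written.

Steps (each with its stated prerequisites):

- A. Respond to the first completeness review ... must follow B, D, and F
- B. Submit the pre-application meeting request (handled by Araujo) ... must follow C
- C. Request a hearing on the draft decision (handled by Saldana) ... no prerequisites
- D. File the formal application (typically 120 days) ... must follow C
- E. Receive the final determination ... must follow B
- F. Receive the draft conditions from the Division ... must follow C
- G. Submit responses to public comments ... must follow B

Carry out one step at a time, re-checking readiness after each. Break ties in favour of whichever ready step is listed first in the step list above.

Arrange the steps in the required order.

C, B, D, E, F, A, G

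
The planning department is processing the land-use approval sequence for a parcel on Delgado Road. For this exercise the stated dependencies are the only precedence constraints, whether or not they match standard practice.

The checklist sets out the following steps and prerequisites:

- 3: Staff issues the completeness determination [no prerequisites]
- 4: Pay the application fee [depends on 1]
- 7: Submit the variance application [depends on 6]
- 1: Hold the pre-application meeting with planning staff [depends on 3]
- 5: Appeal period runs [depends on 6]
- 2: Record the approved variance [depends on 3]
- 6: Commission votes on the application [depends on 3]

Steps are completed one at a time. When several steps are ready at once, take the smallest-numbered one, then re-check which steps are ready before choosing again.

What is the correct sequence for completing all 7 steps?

Only 3 has no prerequisites, so it is first.
1, 2 and 6 are all available; 1 has the earlier label → 1.
Now 2, 4 and 6 have their prerequisites met. 2 has the earlier label, so 2 next.
Now 4 and 6 have their prerequisites met. 4 has the earlier label, so 4 next.
6 is the only step now ready → 6.
Now 5 and 7 have their prerequisites met. 5 has the earlier label, so 5 next.
That leaves 7 as the only ready step → 7.

3, 1, 2, 4, 6, 5, 7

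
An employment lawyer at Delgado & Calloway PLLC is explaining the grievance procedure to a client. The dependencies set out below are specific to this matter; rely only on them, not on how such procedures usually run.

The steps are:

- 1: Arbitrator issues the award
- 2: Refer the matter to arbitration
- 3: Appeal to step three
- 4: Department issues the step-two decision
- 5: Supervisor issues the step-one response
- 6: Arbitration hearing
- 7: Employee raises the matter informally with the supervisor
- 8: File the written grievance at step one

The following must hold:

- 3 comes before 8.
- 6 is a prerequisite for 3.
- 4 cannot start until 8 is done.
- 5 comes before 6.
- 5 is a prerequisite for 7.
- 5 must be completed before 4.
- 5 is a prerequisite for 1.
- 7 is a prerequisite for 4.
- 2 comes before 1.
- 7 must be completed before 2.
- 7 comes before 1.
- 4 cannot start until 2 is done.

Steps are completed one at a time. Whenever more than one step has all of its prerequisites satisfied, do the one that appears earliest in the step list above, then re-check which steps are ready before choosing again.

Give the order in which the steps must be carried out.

5 is the only step with nothing outstanding, so it goes first.
Ready: 6 and 7. 6 is listed earlier → 6.
3 now also ready, so the ready set is {3, 7}; 3 is listed earlier → 3.
8 now also ready, so the ready set is {7, 8}; 7 is listed earlier → 7.
2 now also ready, so the ready set is {2, 8}; 2 is listed earlier → 2.
Now 1 and 8 have their prerequisites met. 1 is listed earlier, so 1 next.
8 is the only step now ready → 8.
4 needed 2, 5, 7 and 8, now all done → 4.

5 6 3 7 2 1 8 4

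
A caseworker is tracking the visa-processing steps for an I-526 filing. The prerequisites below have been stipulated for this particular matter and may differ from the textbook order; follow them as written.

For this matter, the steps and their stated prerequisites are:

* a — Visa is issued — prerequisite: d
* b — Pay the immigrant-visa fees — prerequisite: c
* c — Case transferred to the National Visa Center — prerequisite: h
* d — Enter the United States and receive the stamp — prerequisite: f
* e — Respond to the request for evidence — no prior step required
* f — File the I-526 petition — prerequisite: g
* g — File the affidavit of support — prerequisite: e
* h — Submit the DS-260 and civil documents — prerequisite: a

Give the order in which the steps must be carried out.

e has no prerequisites → e first.
That leaves g as the only ready step → g.
That leaves f as the only ready step → f.
Next only d has its prerequisites met → d.
That leaves a as the only ready step → a.
That leaves h as the only ready step → h.
c needed h, now all done → c.
b needed c, now all done → b.

e g f d a h c b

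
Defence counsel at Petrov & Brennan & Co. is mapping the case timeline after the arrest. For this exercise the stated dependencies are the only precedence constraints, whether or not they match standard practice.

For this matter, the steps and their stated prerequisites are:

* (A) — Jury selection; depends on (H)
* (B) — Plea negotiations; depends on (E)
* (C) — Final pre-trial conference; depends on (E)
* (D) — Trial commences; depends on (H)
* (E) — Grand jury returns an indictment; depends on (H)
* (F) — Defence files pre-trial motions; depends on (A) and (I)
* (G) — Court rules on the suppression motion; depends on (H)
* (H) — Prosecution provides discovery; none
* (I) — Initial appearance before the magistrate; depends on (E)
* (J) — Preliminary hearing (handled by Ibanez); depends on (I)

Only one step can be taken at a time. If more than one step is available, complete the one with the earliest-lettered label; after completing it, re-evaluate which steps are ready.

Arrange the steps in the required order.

Only (H) has no prerequisites, so it is first.
Now (A), (D), (E) and (G) have their prerequisites met. (A) has the earlier label, so (A) next.
Ready: (D), (E) and (G). (D) has the earlier label → (D).
Ready: (E) and (G). (E) has the earlier label → (E).
Now (B), (C), (G) and (I) have their prerequisites met. (B) has the earlier label, so (B) next.
Ready: (C), (G) and (I). (C) has the earlier label → (C).
(G) and (I) are both available; (G) has the earlier label → (G).
(I) needed (E), now all done → (I).
Now (F) and (J) have their prerequisites met. (F) has the earlier label, so (F) next.
(J) needed (I), now all done → (J).

(H), (A), (D), (E), (B), (C), (G), (I), (F), (J)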